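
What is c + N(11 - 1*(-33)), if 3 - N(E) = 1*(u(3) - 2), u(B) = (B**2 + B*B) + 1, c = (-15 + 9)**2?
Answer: 22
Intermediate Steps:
c = 36 (c = (-6)**2 = 36)
u(B) = 1 + 2*B**2 (u(B) = (B**2 + B**2) + 1 = 2*B**2 + 1 = 1 + 2*B**2)
N(E) = -14 (N(E) = 3 - ((1 + 2*3**2) - 2) = 3 - ((1 + 2*9) - 2) = 3 - ((1 + 18) - 2) = 3 - (19 - 2) = 3 - 17 = -14)
c + N(11 - 1*(-33)) = 36 - 14 = 22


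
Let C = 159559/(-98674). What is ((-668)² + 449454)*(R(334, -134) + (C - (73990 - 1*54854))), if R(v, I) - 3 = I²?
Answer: -52083163820023/49337 ≈ -1.0557e+9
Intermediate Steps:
R(v, I) = 3 + I²
C = -159559/98674 (C = 159559*(-1/98674) = -159559/98674 ≈ -1.6170)
((-668)² + 449454)*(R(334, -134) + (C - (73990 - 1*54854))) = ((-668)² + 449454)*((3 + (-134)²) + (-159559/98674 - (73990 - 1*54854))) = (446224 + 449454)*((3 + 17956) + (-159559/98674 - (73990 - 54854))) = 895678*(17959 + (-159559/98674 - 1*19136)) = 895678*(17959 + (-159559/98674 - 19136)) = 895678*(17959 - 1888385223/98674) = 895678*(-116298857/98674) = -52083163820023/49337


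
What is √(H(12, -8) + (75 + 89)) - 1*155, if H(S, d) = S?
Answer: -155 + 4*√11 ≈ -141.73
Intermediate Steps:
√(H(12, -8) + (75 + 89)) - 1*155 = √(12 + (75 + 89)) - 1*155 = √(12 + 164) - 155 = √176 - 155 = 4*√11 - 155 = -155 + 4*√11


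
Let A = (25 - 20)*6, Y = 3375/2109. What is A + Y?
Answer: 22215/703 ≈ 31.600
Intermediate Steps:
Y = 1125/703 (Y = 3375*(1/2109) = 1125/703 ≈ 1.6003)
A = 30 (A = 5*6 = 30)
A + Y = 30 + 1125/703 = 22215/703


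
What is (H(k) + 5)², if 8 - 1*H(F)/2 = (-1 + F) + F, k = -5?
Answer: 1849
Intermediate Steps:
H(F) = 18 - 4*F (H(F) = 16 - 2*((-1 + F) + F) = 16 - 2*(-1 + 2*F) = 16 + (2 - 4*F) = 18 - 4*F)
(H(k) + 5)² = ((18 - 4*(-5)) + 5)² = ((18 + 20) + 5)² = (38 + 5)² = 43² = 1849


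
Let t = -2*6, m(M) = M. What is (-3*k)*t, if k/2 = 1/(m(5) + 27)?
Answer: 9/4 ≈ 2.2500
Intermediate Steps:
k = 1/16 (k = 2/(5 + 27) = 2/32 = 2*(1/32) = 1/16 ≈ 0.062500)
t = -12
(-3*k)*t = -3*1/16*(-12) = -3/16*(-12) = 9/4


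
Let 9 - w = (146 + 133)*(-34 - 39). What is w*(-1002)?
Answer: -20416752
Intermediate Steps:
w = 20376 (w = 9 - (146 + 133)*(-34 - 39) = 9 - 279*(-73) = 9 - 1*(-20367) = 9 + 20367 = 20376)
w*(-1002) = 20376*(-1002) = -20416752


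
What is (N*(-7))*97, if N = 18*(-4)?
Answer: 48888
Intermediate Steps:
N = -72
(N*(-7))*97 = -72*(-7)*97 = 504*97 = 48888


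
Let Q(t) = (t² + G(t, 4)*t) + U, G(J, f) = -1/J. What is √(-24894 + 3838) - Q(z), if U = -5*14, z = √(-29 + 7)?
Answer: 93 + 8*I*√329 ≈ 93.0 + 145.11*I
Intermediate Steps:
z = I*√22 (z = √(-22) = I*√22 ≈ 4.6904*I)
U = -70
Q(t) = -71 + t² (Q(t) = (t² + (-1/t)*t) - 70 = (t² - 1) - 70 = (-1 + t²) - 70 = -71 + t²)
√(-24894 + 3838) - Q(z) = √(-24894 + 3838) - (-71 + (I*√22)²) = √(-21056) - (-71 - 22) = 8*I*√329 - 1*(-93) = 8*I*√329 + 93 = 93 + 8*I*√329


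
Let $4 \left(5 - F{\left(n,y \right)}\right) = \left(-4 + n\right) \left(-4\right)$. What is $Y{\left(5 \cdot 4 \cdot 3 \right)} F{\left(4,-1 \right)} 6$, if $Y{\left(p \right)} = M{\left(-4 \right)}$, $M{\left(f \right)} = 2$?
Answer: $60$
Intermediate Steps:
$F{\left(n,y \right)} = 1 + n$ ($F{\left(n,y \right)} = 5 - \frac{\left(-4 + n\right) \left(-4\right)}{4} = 5 - \frac{16 - 4 n}{4} = 5 + \left(-4 + n\right) = 1 + n$)
$Y{\left(p \right)} = 2$
$Y{\left(5 \cdot 4 \cdot 3 \right)} F{\left(4,-1 \right)} 6 = 2 \left(1 + 4\right) 6 = 2 \cdot 5 \cdot 6 = 10 \cdot 6 = 60$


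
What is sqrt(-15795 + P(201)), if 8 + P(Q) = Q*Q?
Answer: 7*sqrt(502) ≈ 156.84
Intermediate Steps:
P(Q) = -8 + Q**2 (P(Q) = -8 + Q*Q = -8 + Q**2)
sqrt(-15795 + P(201)) = sqrt(-15795 + (-8 + 201**2)) = sqrt(-15795 + (-8 + 40401)) = sqrt(-15795 + 40393) = sqrt(24598) = 7*sqrt(502)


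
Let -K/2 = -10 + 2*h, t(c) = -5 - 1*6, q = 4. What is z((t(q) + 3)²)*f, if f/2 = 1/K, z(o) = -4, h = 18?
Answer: 2/13 ≈ 0.15385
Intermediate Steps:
t(c) = -11 (t(c) = -5 - 6 = -11)
K = -52 (K = -2*(-10 + 2*18) = -2*(-10 + 36) = -2*26 = -52)
f = -1/26 (f = 2/(-52) = 2*(-1/52) = -1/26 ≈ -0.038462)
z((t(q) + 3)²)*f = -4*(-1/26) = 2/13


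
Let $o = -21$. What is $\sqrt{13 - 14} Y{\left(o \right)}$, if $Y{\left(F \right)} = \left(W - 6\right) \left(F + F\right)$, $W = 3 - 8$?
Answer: $462 i \approx 462.0 i$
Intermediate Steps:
$W = -5$
$Y{\left(F \right)} = - 22 F$ ($Y{\left(F \right)} = \left(-5 - 6\right) \left(F + F\right) = - 11 \cdot 2 F = - 22 F$)
$\sqrt{13 - 14} Y{\left(o \right)} = \sqrt{13 - 14} \left(\left(-22\right) \left(-21\right)\right) = \sqrt{-1} \cdot 462 = i 462 = 462 i$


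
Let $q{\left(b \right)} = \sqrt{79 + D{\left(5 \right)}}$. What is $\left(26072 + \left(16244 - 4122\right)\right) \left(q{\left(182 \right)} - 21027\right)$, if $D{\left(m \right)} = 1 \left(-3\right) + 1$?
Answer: $-803105238 + 38194 \sqrt{77} \approx -8.0277 \cdot 10^{8}$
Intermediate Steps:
$D{\left(m \right)} = -2$ ($D{\left(m \right)} = -3 + 1 = -2$)
$q{\left(b \right)} = \sqrt{77}$ ($q{\left(b \right)} = \sqrt{79 - 2} = \sqrt{77}$)
$\left(26072 + \left(16244 - 4122\right)\right) \left(q{\left(182 \right)} - 21027\right) = \left(26072 + \left(16244 - 4122\right)\right) \left(\sqrt{77} - 21027\right) = \left(26072 + 12122\right) \left(-21027 + \sqrt{77}\right) = 38194 \left(-21027 + \sqrt{77}\right) = -803105238 + 38194 \sqrt{77}$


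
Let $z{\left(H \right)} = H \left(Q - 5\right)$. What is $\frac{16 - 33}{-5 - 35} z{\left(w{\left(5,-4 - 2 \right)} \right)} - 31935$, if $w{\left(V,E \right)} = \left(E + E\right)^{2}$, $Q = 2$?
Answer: $- \frac{160593}{5} \approx -32119.0$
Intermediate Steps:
$w{\left(V,E \right)} = 4 E^{2}$ ($w{\left(V,E \right)} = \left(2 E\right)^{2} = 4 E^{2}$)
$z{\left(H \right)} = - 3 H$ ($z{\left(H \right)} = H \left(2 - 5\right) = H \left(-3\right) = - 3 H$)
$\frac{16 - 33}{-5 - 35} z{\left(w{\left(5,-4 - 2 \right)} \right)} - 31935 = \frac{16 - 33}{-5 - 35} \left(- 3 \cdot 4 \left(-4 - 2\right)^{2}\right) - 31935 = - \frac{17}{-40} \left(- 3 \cdot 4 \left(-4 - 2\right)^{2}\right) - 31935 = \left(-17\right) \left(- \frac{1}{40}\right) \left(- 3 \cdot 4 \left(-6\right)^{2}\right) - 31935 = \frac{17 \left(- 3 \cdot 4 \cdot 36\right)}{40} - 31935 = \frac{17 \left(\left(-3\right) 144\right)}{40} - 31935 = \frac{17}{40} \left(-432\right) - 31935 = - \frac{918}{5} - 31935 = - \frac{160593}{5}$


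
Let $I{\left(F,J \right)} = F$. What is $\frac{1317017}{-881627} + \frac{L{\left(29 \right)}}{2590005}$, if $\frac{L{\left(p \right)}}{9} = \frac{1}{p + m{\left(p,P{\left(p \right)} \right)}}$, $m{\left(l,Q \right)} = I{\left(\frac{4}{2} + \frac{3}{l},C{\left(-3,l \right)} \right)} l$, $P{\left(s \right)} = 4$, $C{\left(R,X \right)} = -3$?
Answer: $- \frac{34110805269223}{22834183381350} \approx -1.4938$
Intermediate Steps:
$m{\left(l,Q \right)} = l \left(2 + \frac{3}{l}\right)$ ($m{\left(l,Q \right)} = \left(\frac{4}{2} + \frac{3}{l}\right) l = \left(4 \cdot \frac{1}{2} + \frac{3}{l}\right) l = \left(2 + \frac{3}{l}\right) l = l \left(2 + \frac{3}{l}\right)$)
$L{\left(p \right)} = \frac{9}{3 + 3 p}$ ($L{\left(p \right)} = \frac{9}{p + \left(3 + 2 p\right)} = \frac{9}{3 + 3 p}$)
$\frac{1317017}{-881627} + \frac{L{\left(29 \right)}}{2590005} = \frac{1317017}{-881627} + \frac{3 \frac{1}{1 + 29}}{2590005} = 1317017 \left(- \frac{1}{881627}\right) + \frac{3}{30} \cdot \frac{1}{2590005} = - \frac{1317017}{881627} + 3 \cdot \frac{1}{30} \cdot \frac{1}{2590005} = - \frac{1317017}{881627} + \frac{1}{10} \cdot \frac{1}{2590005} = - \frac{1317017}{881627} + \frac{1}{25900050} = - \frac{34110805269223}{22834183381350}$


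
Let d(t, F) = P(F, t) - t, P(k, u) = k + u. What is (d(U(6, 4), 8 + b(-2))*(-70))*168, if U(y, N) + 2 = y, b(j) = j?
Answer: -70560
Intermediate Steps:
U(y, N) = -2 + y
d(t, F) = F (d(t, F) = (F + t) - t = F)
(d(U(6, 4), 8 + b(-2))*(-70))*168 = ((8 - 2)*(-70))*168 = (6*(-70))*168 = -420*168 = -70560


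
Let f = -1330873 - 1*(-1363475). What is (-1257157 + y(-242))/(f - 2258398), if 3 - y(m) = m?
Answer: 314228/556449 ≈ 0.56470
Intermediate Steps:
f = 32602 (f = -1330873 + 1363475 = 32602)
y(m) = 3 - m
(-1257157 + y(-242))/(f - 2258398) = (-1257157 + (3 - 1*(-242)))/(32602 - 2258398) = (-1257157 + (3 + 242))/(-2225796) = (-1257157 + 245)*(-1/2225796) = -1256912*(-1/2225796) = 314228/556449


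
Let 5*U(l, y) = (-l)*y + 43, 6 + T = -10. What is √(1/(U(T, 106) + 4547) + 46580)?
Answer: 5*√1116013347618/24474 ≈ 215.82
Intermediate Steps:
T = -16 (T = -6 - 10 = -16)
U(l, y) = 43/5 - l*y/5 (U(l, y) = ((-l)*y + 43)/5 = (-l*y + 43)/5 = (43 - l*y)/5 = 43/5 - l*y/5)
√(1/(U(T, 106) + 4547) + 46580) = √(1/((43/5 - ⅕*(-16)*106) + 4547) + 46580) = √(1/((43/5 + 1696/5) + 4547) + 46580) = √(1/(1739/5 + 4547) + 46580) = √(1/(24474/5) + 46580) = √(5/24474 + 46580) = √(1139998925/24474) = 5*√1116013347618/24474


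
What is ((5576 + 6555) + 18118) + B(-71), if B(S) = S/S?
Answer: 30250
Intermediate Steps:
B(S) = 1
((5576 + 6555) + 18118) + B(-71) = ((5576 + 6555) + 18118) + 1 = (12131 + 18118) + 1 = 30249 + 1 = 30250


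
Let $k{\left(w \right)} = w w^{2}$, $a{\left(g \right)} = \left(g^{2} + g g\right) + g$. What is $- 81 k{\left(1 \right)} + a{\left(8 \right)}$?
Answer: $55$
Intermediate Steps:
$a{\left(g \right)} = g + 2 g^{2}$ ($a{\left(g \right)} = \left(g^{2} + g^{2}\right) + g = 2 g^{2} + g = g + 2 g^{2}$)
$k{\left(w \right)} = w^{3}$
$- 81 k{\left(1 \right)} + a{\left(8 \right)} = - 81 \cdot 1^{3} + 8 \left(1 + 2 \cdot 8\right) = \left(-81\right) 1 + 8 \left(1 + 16\right) = -81 + 8 \cdot 17 = -81 + 136 = 55$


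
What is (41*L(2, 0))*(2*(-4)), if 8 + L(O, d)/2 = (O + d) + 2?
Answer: 2624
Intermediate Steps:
L(O, d) = -12 + 2*O + 2*d (L(O, d) = -16 + 2*((O + d) + 2) = -16 + 2*(2 + O + d) = -16 + (4 + 2*O + 2*d) = -12 + 2*O + 2*d)
(41*L(2, 0))*(2*(-4)) = (41*(-12 + 2*2 + 2*0))*(2*(-4)) = (41*(-12 + 4 + 0))*(-8) = (41*(-8))*(-8) = -328*(-8) = 2624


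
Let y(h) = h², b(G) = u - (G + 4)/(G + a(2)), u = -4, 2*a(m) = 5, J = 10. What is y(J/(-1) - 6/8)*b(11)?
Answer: -42527/72 ≈ -590.65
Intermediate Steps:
a(m) = 5/2 (a(m) = (½)*5 = 5/2)
b(G) = -4 - (4 + G)/(5/2 + G) (b(G) = -4 - (G + 4)/(G + 5/2) = -4 - (4 + G)/(5/2 + G))
y(J/(-1) - 6/8)*b(11) = (10/(-1) - 6/8)²*(2*(-14 - 5*11)/(5 + 2*11)) = (10*(-1) - 6*⅛)²*(2*(-14 - 55)/(5 + 22)) = (-10 - ¾)²*(2*(-69)/27) = (-43/4)²*(2*(1/27)*(-69)) = (1849/16)*(-46/9) = -42527/72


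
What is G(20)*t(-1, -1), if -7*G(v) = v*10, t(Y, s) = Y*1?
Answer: 200/7 ≈ 28.571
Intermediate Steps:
t(Y, s) = Y
G(v) = -10*v/7 (G(v) = -v*10/7 = -10*v/7)
G(20)*t(-1, -1) = -10/7*20*(-1) = -200/7*(-1) = 200/7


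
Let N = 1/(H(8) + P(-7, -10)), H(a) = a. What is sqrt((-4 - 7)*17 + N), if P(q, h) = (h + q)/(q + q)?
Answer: I*sqrt(3110061)/129 ≈ 13.671*I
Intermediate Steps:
P(q, h) = (h + q)/(2*q) (P(q, h) = (h + q)/((2*q)) = (h + q)*(1/(2*q)) = (h + q)/(2*q))
N = 14/129 (N = 1/(8 + (1/2)*(-10 - 7)/(-7)) = 1/(8 + (1/2)*(-1/7)*(-17)) = 1/(8 + 17/14) = 1/(129/14) = 14/129 ≈ 0.10853)
sqrt((-4 - 7)*17 + N) = sqrt((-4 - 7)*17 + 14/129) = sqrt(-11*17 + 14/129) = sqrt(-187 + 14/129) = sqrt(-24109/129) = I*sqrt(3110061)/129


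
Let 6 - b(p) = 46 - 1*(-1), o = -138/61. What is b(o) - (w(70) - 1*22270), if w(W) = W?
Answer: 22159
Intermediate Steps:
o = -138/61 (o = -138*1/61 = -138/61 ≈ -2.2623)
b(p) = -41 (b(p) = 6 - (46 - 1*(-1)) = 6 - (46 + 1) = 6 - 1*47 = 6 - 47 = -41)
b(o) - (w(70) - 1*22270) = -41 - (70 - 1*22270) = -41 - (70 - 22270) = -41 - 1*(-22200) = -41 + 22200 = 22159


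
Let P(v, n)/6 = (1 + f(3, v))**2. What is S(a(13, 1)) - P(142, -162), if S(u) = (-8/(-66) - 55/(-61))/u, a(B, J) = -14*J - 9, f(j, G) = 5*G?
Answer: -140430702733/46299 ≈ -3.0331e+6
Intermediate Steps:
a(B, J) = -9 - 14*J
P(v, n) = 6*(1 + 5*v)**2
S(u) = 2059/(2013*u) (S(u) = (-8*(-1/66) - 55*(-1/61))/u = (4/33 + 55/61)/u = 2059/(2013*u))
S(a(13, 1)) - P(142, -162) = 2059/(2013*(-9 - 14*1)) - 6*(1 + 5*142)**2 = 2059/(2013*(-9 - 14)) - 6*(1 + 710)**2 = (2059/2013)/(-23) - 6*711**2 = (2059/2013)*(-1/23) - 6*505521 = -2059/46299 - 1*3033126 = -2059/46299 - 3033126 = -140430702733/46299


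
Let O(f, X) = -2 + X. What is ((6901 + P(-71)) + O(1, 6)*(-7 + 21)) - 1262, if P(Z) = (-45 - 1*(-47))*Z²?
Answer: 15777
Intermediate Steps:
P(Z) = 2*Z² (P(Z) = (-45 + 47)*Z² = 2*Z²)
((6901 + P(-71)) + O(1, 6)*(-7 + 21)) - 1262 = ((6901 + 2*(-71)²) + (-2 + 6)*(-7 + 21)) - 1262 = ((6901 + 2*5041) + 4*14) - 1262 = ((6901 + 10082) + 56) - 1262 = (16983 + 56) - 1262 = 17039 - 1262 = 15777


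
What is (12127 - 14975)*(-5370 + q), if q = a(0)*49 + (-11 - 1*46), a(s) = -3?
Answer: 15874752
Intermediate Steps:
q = -204 (q = -3*49 + (-11 - 1*46) = -147 + (-11 - 46) = -147 - 57 = -204)
(12127 - 14975)*(-5370 + q) = (12127 - 14975)*(-5370 - 204) = -2848*(-5574) = 15874752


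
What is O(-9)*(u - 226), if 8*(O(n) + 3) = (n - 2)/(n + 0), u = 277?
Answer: -3485/24 ≈ -145.21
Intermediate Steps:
O(n) = -3 + (-2 + n)/(8*n) (O(n) = -3 + ((n - 2)/(n + 0))/8 = -3 + ((-2 + n)/n)/8 = -3 + (-2 + n)/(8*n))
O(-9)*(u - 226) = ((⅛)*(-2 - 23*(-9))/(-9))*(277 - 226) = ((⅛)*(-⅑)*(-2 + 207))*51 = ((⅛)*(-⅑)*205)*51 = -205/72*51 = -3485/24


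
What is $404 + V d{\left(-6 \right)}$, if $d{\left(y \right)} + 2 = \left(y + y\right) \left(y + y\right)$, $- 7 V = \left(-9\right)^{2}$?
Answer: $- \frac{8674}{7} \approx -1239.1$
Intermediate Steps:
$V = - \frac{81}{7}$ ($V = - \frac{\left(-9\right)^{2}}{7} = \left(- \frac{1}{7}\right) 81 = - \frac{81}{7} \approx -11.571$)
$d{\left(y \right)} = -2 + 4 y^{2}$ ($d{\left(y \right)} = -2 + \left(y + y\right) \left(y + y\right) = -2 + 2 y 2 y = -2 + 4 y^{2}$)
$404 + V d{\left(-6 \right)} = 404 - \frac{81 \left(-2 + 4 \left(-6\right)^{2}\right)}{7} = 404 - \frac{81 \left(-2 + 4 \cdot 36\right)}{7} = 404 - \frac{81 \left(-2 + 144\right)}{7} = 404 - \frac{11502}{7} = - \frac{8674}{7}$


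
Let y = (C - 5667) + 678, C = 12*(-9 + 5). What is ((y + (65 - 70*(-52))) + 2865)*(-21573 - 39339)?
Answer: -93378096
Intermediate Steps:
C = -48 (C = 12*(-4) = -48)
y = -5037 (y = (-48 - 5667) + 678 = -5715 + 678 = -5037)
((y + (65 - 70*(-52))) + 2865)*(-21573 - 39339) = ((-5037 + (65 - 70*(-52))) + 2865)*(-21573 - 39339) = ((-5037 + (65 + 3640)) + 2865)*(-60912) = ((-5037 + 3705) + 2865)*(-60912) = (-1332 + 2865)*(-60912) = 1533*(-60912) = -93378096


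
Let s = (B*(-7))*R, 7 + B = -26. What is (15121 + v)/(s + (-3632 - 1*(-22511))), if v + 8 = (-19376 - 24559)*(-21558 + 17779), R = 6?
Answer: 166045478/20265 ≈ 8193.7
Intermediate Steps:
B = -33 (B = -7 - 26 = -33)
s = 1386 (s = -33*(-7)*6 = 231*6 = 1386)
v = 166030357 (v = -8 + (-19376 - 24559)*(-21558 + 17779) = -8 - 43935*(-3779) = -8 + 166030365 = 166030357)
(15121 + v)/(s + (-3632 - 1*(-22511))) = (15121 + 166030357)/(1386 + (-3632 - 1*(-22511))) = 166045478/(1386 + (-3632 + 22511)) = 166045478/(1386 + 18879) = 166045478/20265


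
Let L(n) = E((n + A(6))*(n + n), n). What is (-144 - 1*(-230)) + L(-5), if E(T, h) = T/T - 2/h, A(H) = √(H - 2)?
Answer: 437/5 ≈ 87.400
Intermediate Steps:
A(H) = √(-2 + H)
E(T, h) = 1 - 2/h
L(n) = (-2 + n)/n
(-144 - 1*(-230)) + L(-5) = (-144 - 1*(-230)) + (-2 - 5)/(-5) = (-144 + 230) - ⅕*(-7) = 86 + 7/5 = 437/5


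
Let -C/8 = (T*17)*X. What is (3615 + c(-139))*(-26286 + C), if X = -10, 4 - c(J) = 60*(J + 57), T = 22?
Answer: 31030726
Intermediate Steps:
c(J) = -3416 - 60*J (c(J) = 4 - 60*(J + 57) = 4 - 60*(57 + J) = 4 - (3420 + 60*J) = 4 + (-3420 - 60*J) = -3416 - 60*J)
C = 29920 (C = -8*22*17*(-10) = -2992*(-10) = -8*(-3740) = 29920)
(3615 + c(-139))*(-26286 + C) = (3615 + (-3416 - 60*(-139)))*(-26286 + 29920) = (3615 + (-3416 + 8340))*3634 = (3615 + 4924)*3634 = 8539*3634 = 31030726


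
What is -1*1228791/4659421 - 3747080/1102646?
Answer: -9407072360833/2568845963983 ≈ -3.6620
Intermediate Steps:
-1*1228791/4659421 - 3747080/1102646 = -1228791*1/4659421 - 3747080*1/1102646 = -1228791/4659421 - 1873540/551323 = -9407072360833/2568845963983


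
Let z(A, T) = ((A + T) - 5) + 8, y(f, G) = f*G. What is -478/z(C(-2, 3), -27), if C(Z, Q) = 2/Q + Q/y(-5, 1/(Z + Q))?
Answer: 7170/359 ≈ 19.972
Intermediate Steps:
y(f, G) = G*f
C(Z, Q) = 2/Q + Q*(-Q/5 - Z/5) (C(Z, Q) = 2/Q + Q/((-5/(Z + Q))) = 2/Q + Q/((-5/(Q + Z))) = 2/Q + Q*(-Q/5 - Z/5))
z(A, T) = 3 + A + T (z(A, T) = (-5 + A + T) + 8 = 3 + A + T)
-478/z(C(-2, 3), -27) = -478/(3 + (⅕)*(10 - 1*3²*(3 - 2))/3 - 27) = -478/(3 + (⅕)*(⅓)*(10 - 1*9*1) - 27) = -478/(3 + (⅕)*(⅓)*(10 - 9) - 27) = -478/(3 + (⅕)*(⅓)*1 - 27) = -478/(3 + 1/15 - 27) = -478/(-359/15) = -478*(-15/359) = 7170/359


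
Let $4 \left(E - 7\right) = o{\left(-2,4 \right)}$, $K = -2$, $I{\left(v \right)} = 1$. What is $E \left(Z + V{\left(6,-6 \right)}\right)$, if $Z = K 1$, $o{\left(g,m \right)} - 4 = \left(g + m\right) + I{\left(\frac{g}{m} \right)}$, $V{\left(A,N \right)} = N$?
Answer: $-70$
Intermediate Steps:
$o{\left(g,m \right)} = 5 + g + m$ ($o{\left(g,m \right)} = 4 + \left(\left(g + m\right) + 1\right) = 4 + \left(1 + g + m\right) = 5 + g + m$)
$E = \frac{35}{4}$ ($E = 7 + \frac{5 - 2 + 4}{4} = 7 + \frac{1}{4} \cdot 7 = 7 + \frac{7}{4} = \frac{35}{4} \approx 8.75$)
$Z = -2$ ($Z = \left(-2\right) 1 = -2$)
$E \left(Z + V{\left(6,-6 \right)}\right) = \frac{35 \left(-2 - 6\right)}{4} = \frac{35}{4} \left(-8\right) = -70$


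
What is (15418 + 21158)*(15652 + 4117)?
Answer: 723070944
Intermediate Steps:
(15418 + 21158)*(15652 + 4117) = 36576*19769 = 723070944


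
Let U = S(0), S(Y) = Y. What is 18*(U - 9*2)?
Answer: -324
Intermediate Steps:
U = 0
18*(U - 9*2) = 18*(0 - 9*2) = 18*(0 - 18) = 18*(-18) = -324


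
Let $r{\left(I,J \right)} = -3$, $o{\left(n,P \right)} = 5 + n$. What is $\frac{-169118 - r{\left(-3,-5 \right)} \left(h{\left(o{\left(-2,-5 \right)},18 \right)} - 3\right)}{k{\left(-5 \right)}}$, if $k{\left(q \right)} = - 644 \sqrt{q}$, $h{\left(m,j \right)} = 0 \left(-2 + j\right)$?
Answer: $- \frac{24161 i \sqrt{5}}{460} \approx - 117.45 i$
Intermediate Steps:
$h{\left(m,j \right)} = 0$
$\frac{-169118 - r{\left(-3,-5 \right)} \left(h{\left(o{\left(-2,-5 \right)},18 \right)} - 3\right)}{k{\left(-5 \right)}} = \frac{-169118 - - 3 \left(0 - 3\right)}{\left(-644\right) \sqrt{-5}} = \frac{-169118 - \left(-3\right) \left(-3\right)}{\left(-644\right) i \sqrt{5}} = \frac{-169118 - 9}{\left(-644\right) i \sqrt{5}} = \left(-169118 - 9\right) \frac{i \sqrt{5}}{3220} = - 169127 \frac{i \sqrt{5}}{3220} = - \frac{24161 i \sqrt{5}}{460}$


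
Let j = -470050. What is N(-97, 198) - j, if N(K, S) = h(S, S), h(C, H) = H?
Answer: 470248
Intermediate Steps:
N(K, S) = S
N(-97, 198) - j = 198 - 1*(-470050) = 198 + 470050 = 470248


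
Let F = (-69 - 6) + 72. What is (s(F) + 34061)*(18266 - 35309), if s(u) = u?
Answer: -580450494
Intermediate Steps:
F = -3 (F = -75 + 72 = -3)
(s(F) + 34061)*(18266 - 35309) = (-3 + 34061)*(18266 - 35309) = 34058*(-17043) = -580450494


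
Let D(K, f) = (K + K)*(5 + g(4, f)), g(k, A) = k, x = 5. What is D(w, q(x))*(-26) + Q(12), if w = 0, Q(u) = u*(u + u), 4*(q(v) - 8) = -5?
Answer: 288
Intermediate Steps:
q(v) = 27/4 (q(v) = 8 + (¼)*(-5) = 8 - 5/4 = 27/4)
Q(u) = 2*u² (Q(u) = u*(2*u) = 2*u²)
D(K, f) = 18*K (D(K, f) = (K + K)*(5 + 4) = (2*K)*9 = 18*K)
D(w, q(x))*(-26) + Q(12) = (18*0)*(-26) + 2*12² = 0*(-26) + 2*144 = 0 + 288 = 288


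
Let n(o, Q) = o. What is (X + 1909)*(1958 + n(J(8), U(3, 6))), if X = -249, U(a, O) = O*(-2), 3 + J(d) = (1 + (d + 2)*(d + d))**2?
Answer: 46274160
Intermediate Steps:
J(d) = -3 + (1 + 2*d*(2 + d))**2 (J(d) = -3 + (1 + (d + 2)*(d + d))**2 = -3 + (1 + (2 + d)*(2*d))**2 = -3 + (1 + 2*d*(2 + d))**2)
U(a, O) = -2*O
(X + 1909)*(1958 + n(J(8), U(3, 6))) = (-249 + 1909)*(1958 + (-3 + (1 + 2*8**2 + 4*8)**2)) = 1660*(1958 + (-3 + (1 + 2*64 + 32)**2)) = 1660*(1958 + (-3 + (1 + 128 + 32)**2)) = 1660*(1958 + (-3 + 161**2)) = 1660*(1958 + (-3 + 25921)) = 1660*(1958 + 25918) = 1660*27876 = 46274160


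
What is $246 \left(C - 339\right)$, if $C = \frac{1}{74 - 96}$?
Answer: $- \frac{917457}{11} \approx -83405.0$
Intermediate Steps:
$C = - \frac{1}{22}$ ($C = \frac{1}{-22} = - \frac{1}{22} \approx -0.045455$)
$246 \left(C - 339\right) = 246 \left(- \frac{1}{22} - 339\right) = 246 \left(- \frac{7459}{22}\right) = - \frac{917457}{11}$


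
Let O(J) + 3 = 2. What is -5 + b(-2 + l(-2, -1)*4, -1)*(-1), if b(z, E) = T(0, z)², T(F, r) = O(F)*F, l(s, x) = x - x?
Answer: -5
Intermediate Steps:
O(J) = -1 (O(J) = -3 + 2 = -1)
l(s, x) = 0
T(F, r) = -F
b(z, E) = 0 (b(z, E) = (-1*0)² = 0² = 0)
-5 + b(-2 + l(-2, -1)*4, -1)*(-1) = -5 + 0*(-1) = -5 + 0 = -5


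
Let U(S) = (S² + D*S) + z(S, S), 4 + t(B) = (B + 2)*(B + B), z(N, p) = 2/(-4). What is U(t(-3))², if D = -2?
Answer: ¼ ≈ 0.25000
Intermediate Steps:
z(N, p) = -½ (z(N, p) = 2*(-¼) = -½)
t(B) = -4 + 2*B*(2 + B) (t(B) = -4 + (B + 2)*(B + B) = -4 + (2 + B)*(2*B) = -4 + 2*B*(2 + B))
U(S) = -½ + S² - 2*S (U(S) = (S² - 2*S) - ½ = -½ + S² - 2*S)
U(t(-3))² = (-½ + (-4 + 2*(-3)² + 4*(-3))² - 2*(-4 + 2*(-3)² + 4*(-3)))² = (-½ + (-4 + 2*9 - 12)² - 2*(-4 + 2*9 - 12))² = (-½ + (-4 + 18 - 12)² - 2*(-4 + 18 - 12))² = (-½ + 2² - 2*2)² = (-½ + 4 - 4)² = (-½)² = ¼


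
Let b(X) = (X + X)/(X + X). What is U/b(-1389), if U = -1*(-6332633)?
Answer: 6332633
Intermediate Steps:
b(X) = 1 (b(X) = (2*X)/((2*X)) = (2*X)*(1/(2*X)) = 1)
U = 6332633
U/b(-1389) = 6332633/1 = 6332633*1 = 6332633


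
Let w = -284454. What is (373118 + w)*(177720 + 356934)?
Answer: 47404562256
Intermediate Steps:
(373118 + w)*(177720 + 356934) = (373118 - 284454)*(177720 + 356934) = 88664*534654 = 47404562256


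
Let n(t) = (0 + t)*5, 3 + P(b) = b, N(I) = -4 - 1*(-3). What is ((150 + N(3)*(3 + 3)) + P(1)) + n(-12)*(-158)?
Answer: 9622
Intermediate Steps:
N(I) = -1 (N(I) = -4 + 3 = -1)
P(b) = -3 + b
n(t) = 5*t (n(t) = t*5 = 5*t)
((150 + N(3)*(3 + 3)) + P(1)) + n(-12)*(-158) = ((150 - (3 + 3)) + (-3 + 1)) + (5*(-12))*(-158) = ((150 - 1*6) - 2) - 60*(-158) = ((150 - 6) - 2) + 9480 = (144 - 2) + 9480 = 142 + 9480 = 9622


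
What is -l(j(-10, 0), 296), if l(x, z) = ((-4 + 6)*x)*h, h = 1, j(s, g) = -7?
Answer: 14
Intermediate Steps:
l(x, z) = 2*x (l(x, z) = ((-4 + 6)*x)*1 = (2*x)*1 = 2*x)
-l(j(-10, 0), 296) = -2*(-7) = -1*(-14) = 14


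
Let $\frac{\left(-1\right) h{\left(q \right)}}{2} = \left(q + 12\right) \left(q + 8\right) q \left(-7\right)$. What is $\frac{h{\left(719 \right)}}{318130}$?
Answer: $\frac{2674722421}{159065} \approx 16815.0$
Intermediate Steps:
$h{\left(q \right)} = 14 q \left(8 + q\right) \left(12 + q\right)$ ($h{\left(q \right)} = - 2 \left(q + 12\right) \left(q + 8\right) q \left(-7\right) = - 2 \left(12 + q\right) \left(8 + q\right) \left(- 7 q\right) = - 2 \left(8 + q\right) \left(12 + q\right) \left(- 7 q\right) = - 2 \left(- 7 q \left(8 + q\right) \left(12 + q\right)\right) = 14 q \left(8 + q\right) \left(12 + q\right)$)
$\frac{h{\left(719 \right)}}{318130} = \frac{14 \cdot 719 \left(96 + 719^{2} + 20 \cdot 719\right)}{318130} = 14 \cdot 719 \left(96 + 516961 + 14380\right) \frac{1}{318130} = 14 \cdot 719 \cdot 531437 \cdot \frac{1}{318130} = 5349444842 \cdot \frac{1}{318130} = \frac{2674722421}{159065}$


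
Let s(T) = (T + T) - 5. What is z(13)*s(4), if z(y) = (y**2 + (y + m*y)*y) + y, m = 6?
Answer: 4095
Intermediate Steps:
s(T) = -5 + 2*T (s(T) = 2*T - 5 = -5 + 2*T)
z(y) = y + 8*y**2 (z(y) = (y**2 + (y + 6*y)*y) + y = (y**2 + (7*y)*y) + y = (y**2 + 7*y**2) + y = 8*y**2 + y = y + 8*y**2)
z(13)*s(4) = (13*(1 + 8*13))*(-5 + 2*4) = (13*(1 + 104))*(-5 + 8) = (13*105)*3 = 1365*3 = 4095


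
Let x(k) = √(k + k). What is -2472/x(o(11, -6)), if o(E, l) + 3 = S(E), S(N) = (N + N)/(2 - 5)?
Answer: 1236*I*√186/31 ≈ 543.77*I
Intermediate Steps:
S(N) = -2*N/3 (S(N) = (2*N)/(-3) = (2*N)*(-⅓) = -2*N/3)
o(E, l) = -3 - 2*E/3
x(k) = √2*√k (x(k) = √(2*k) = √2*√k)
-2472/x(o(11, -6)) = -2472*√2/(2*√(-3 - ⅔*11)) = -2472*√2/(2*√(-3 - 22/3)) = -2472*(-I*√186/62) = -(-1236)*I*√186/31 = 1236*I*√186/31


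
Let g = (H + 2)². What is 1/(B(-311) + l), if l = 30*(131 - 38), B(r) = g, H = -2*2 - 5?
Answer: 1/2839 ≈ 0.00035224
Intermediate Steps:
H = -9 (H = -4 - 5 = -9)
g = 49 (g = (-9 + 2)² = (-7)² = 49)
B(r) = 49
l = 2790 (l = 30*93 = 2790)
1/(B(-311) + l) = 1/(49 + 2790) = 1/2839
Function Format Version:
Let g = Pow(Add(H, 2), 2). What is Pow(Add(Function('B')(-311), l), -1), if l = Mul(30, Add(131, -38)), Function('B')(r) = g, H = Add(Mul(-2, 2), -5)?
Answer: Rational(1, 2839) ≈ 0.00035224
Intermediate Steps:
H = -9 (H = Add(-4, -5) = -9)
g = 49 (g = Pow(Add(-9, 2), 2) = Pow(-7, 2) = 49)
Function('B')(r) = 49
l = 2790 (l = Mul(30, 93) = 2790)
Pow(Add(Function('B')(-311), l), -1) = Pow(Add(49, 2790), -1) = Pow(2839, -1) = Rational(1, 2839)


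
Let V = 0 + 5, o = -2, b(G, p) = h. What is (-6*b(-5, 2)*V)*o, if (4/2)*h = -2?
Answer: -60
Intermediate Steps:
h = -1 (h = (½)*(-2) = -1)
b(G, p) = -1
V = 5
(-6*b(-5, 2)*V)*o = -(-6)*5*(-2) = -6*(-5)*(-2) = 30*(-2) = -60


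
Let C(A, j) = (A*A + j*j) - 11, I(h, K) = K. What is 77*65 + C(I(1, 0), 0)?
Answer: 4994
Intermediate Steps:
C(A, j) = -11 + A**2 + j**2 (C(A, j) = (A**2 + j**2) - 11 = -11 + A**2 + j**2)
77*65 + C(I(1, 0), 0) = 77*65 + (-11 + 0**2 + 0**2) = 5005 + (-11 + 0 + 0) = 5005 - 11 = 4994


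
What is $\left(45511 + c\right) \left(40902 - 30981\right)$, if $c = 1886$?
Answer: $470225637$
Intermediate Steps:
$\left(45511 + c\right) \left(40902 - 30981\right) = \left(45511 + 1886\right) \left(40902 - 30981\right) = 47397 \cdot 9921 = 470225637$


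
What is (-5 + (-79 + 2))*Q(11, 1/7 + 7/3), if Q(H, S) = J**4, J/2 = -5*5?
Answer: -512500000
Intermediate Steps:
J = -50 (J = 2*(-5*5) = 2*(-25) = -50)
Q(H, S) = 6250000 (Q(H, S) = (-50)**4 = 6250000)
(-5 + (-79 + 2))*Q(11, 1/7 + 7/3) = (-5 + (-79 + 2))*6250000 = (-5 - 77)*6250000 = -82*6250000 = -512500000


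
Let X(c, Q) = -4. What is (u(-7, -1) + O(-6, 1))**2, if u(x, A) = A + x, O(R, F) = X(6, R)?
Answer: 144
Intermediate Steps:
O(R, F) = -4
(u(-7, -1) + O(-6, 1))**2 = ((-1 - 7) - 4)**2 = (-8 - 4)**2 = (-12)**2 = 144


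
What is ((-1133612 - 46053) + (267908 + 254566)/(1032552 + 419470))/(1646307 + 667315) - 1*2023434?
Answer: -1699396670977675253/839857510921 ≈ -2.0234e+6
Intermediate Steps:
((-1133612 - 46053) + (267908 + 254566)/(1032552 + 419470))/(1646307 + 667315) - 1*2023434 = (-1179665 + 522474/1452022)/2313622 - 2023434 = (-1179665 + 522474*(1/1452022))*(1/2313622) - 2023434 = (-1179665 + 261237/726011)*(1/2313622) - 2023434 = -856449505078/726011*1/2313622 - 2023434 = -428224752539/839857510921 - 2023434 = -1699396670977675253/839857510921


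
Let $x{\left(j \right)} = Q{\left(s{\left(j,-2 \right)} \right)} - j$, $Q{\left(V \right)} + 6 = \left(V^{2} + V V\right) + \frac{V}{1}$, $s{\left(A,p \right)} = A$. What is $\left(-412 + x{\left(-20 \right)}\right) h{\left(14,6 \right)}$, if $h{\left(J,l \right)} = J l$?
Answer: $32088$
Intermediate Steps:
$Q{\left(V \right)} = -6 + V + 2 V^{2}$ ($Q{\left(V \right)} = -6 + \left(\left(V^{2} + V V\right) + \frac{V}{1}\right) = -6 + \left(\left(V^{2} + V^{2}\right) + V 1\right) = -6 + \left(2 V^{2} + V\right) = -6 + \left(V + 2 V^{2}\right) = -6 + V + 2 V^{2}$)
$x{\left(j \right)} = -6 + 2 j^{2}$ ($x{\left(j \right)} = \left(-6 + j + 2 j^{2}\right) - j = -6 + 2 j^{2}$)
$\left(-412 + x{\left(-20 \right)}\right) h{\left(14,6 \right)} = \left(-412 - \left(6 - 2 \left(-20\right)^{2}\right)\right) 14 \cdot 6 = \left(-412 + \left(-6 + 2 \cdot 400\right)\right) 84 = \left(-412 + \left(-6 + 800\right)\right) 84 = \left(-412 + 794\right) 84 = 382 \cdot 84 = 32088$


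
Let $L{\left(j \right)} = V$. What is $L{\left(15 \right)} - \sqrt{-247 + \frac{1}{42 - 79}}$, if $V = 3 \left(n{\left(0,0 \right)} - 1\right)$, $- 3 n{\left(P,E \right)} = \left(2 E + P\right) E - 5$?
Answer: $2 - \frac{2 i \sqrt{84545}}{37} \approx 2.0 - 15.717 i$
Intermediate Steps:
$n{\left(P,E \right)} = \frac{5}{3} - \frac{E \left(P + 2 E\right)}{3}$ ($n{\left(P,E \right)} = - \frac{\left(2 E + P\right) E - 5}{3} = - \frac{\left(P + 2 E\right) E - 5}{3} = - \frac{E \left(P + 2 E\right) - 5}{3} = - \frac{-5 + E \left(P + 2 E\right)}{3} = \frac{5}{3} - \frac{E \left(P + 2 E\right)}{3}$)
$V = 2$ ($V = 3 \left(\left(\frac{5}{3} - \frac{2 \cdot 0^{2}}{3} - 0 \cdot 0\right) - 1\right) = 3 \left(\left(\frac{5}{3} - 0 + 0\right) - 1\right) = 3 \left(\left(\frac{5}{3} + 0 + 0\right) - 1\right) = 3 \left(\frac{5}{3} - 1\right) = 3 \cdot \frac{2}{3} = 2$)
$L{\left(j \right)} = 2$
$L{\left(15 \right)} - \sqrt{-247 + \frac{1}{42 - 79}} = 2 - \sqrt{-247 + \frac{1}{42 - 79}} = 2 - \sqrt{-247 + \frac{1}{-37}} = 2 - \sqrt{-247 - \frac{1}{37}} = 2 - \sqrt{- \frac{9140}{37}} = 2 - \frac{2 i \sqrt{84545}}{37}$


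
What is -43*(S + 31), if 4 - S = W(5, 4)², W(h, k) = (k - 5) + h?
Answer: -817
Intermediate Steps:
W(h, k) = -5 + h + k (W(h, k) = (-5 + k) + h = -5 + h + k)
S = -12 (S = 4 - (-5 + 5 + 4)² = 4 - 1*4² = 4 - 1*16 = 4 - 16 = -12)
-43*(S + 31) = -43*(-12 + 31) = -43*19 = -817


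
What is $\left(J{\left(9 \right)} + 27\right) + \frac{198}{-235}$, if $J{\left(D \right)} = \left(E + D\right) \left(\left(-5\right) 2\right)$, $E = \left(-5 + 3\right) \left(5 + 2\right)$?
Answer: $\frac{17897}{235} \approx 76.157$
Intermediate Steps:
$E = -14$ ($E = \left(-2\right) 7 = -14$)
$J{\left(D \right)} = 140 - 10 D$ ($J{\left(D \right)} = \left(-14 + D\right) \left(\left(-5\right) 2\right) = \left(-14 + D\right) \left(-10\right) = 140 - 10 D$)
$\left(J{\left(9 \right)} + 27\right) + \frac{198}{-235} = \left(\left(140 - 90\right) + 27\right) + \frac{198}{-235} = \left(\left(140 - 90\right) + 27\right) + 198 \left(- \frac{1}{235}\right) = \left(50 + 27\right) - \frac{198}{235} = 77 - \frac{198}{235} = \frac{17897}{235}$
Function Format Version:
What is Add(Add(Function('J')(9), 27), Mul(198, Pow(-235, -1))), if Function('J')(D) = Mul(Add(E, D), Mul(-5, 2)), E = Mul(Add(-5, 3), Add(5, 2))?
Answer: Rational(17897, 235) ≈ 76.157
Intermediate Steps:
E = -14 (E = Mul(-2, 7) = -14)
Function('J')(D) = Add(140, Mul(-10, D)) (Function('J')(D) = Mul(Add(-14, D), Mul(-5, 2)) = Mul(Add(-14, D), -10) = Add(140, Mul(-10, D)))
Add(Add(Function('J')(9), 27), Mul(198, Pow(-235, -1))) = Add(Add(Add(140, Mul(-10, 9)), 27), Mul(198, Pow(-235, -1))) = Add(Add(Add(140, -90), 27), Mul(198, Rational(-1, 235))) = Add(Add(50, 27), Rational(-198, 235)) = Add(77, Rational(-198, 235)) = Rational(17897, 235)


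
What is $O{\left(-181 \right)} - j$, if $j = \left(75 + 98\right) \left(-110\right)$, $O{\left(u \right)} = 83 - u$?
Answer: $19294$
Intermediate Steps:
$j = -19030$ ($j = 173 \left(-110\right) = -19030$)
$O{\left(-181 \right)} - j = \left(83 - -181\right) - -19030 = \left(83 + 181\right) + 19030 = 264 + 19030 = 19294$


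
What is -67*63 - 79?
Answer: -4300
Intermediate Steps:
-67*63 - 79 = -4221 - 79 = -4300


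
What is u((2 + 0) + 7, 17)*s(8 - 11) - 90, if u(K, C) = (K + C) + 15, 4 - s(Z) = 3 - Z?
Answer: -172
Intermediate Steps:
s(Z) = 1 + Z (s(Z) = 4 - (3 - Z) = 4 + (-3 + Z) = 1 + Z)
u(K, C) = 15 + C + K (u(K, C) = (C + K) + 15 = 15 + C + K)
u((2 + 0) + 7, 17)*s(8 - 11) - 90 = (15 + 17 + ((2 + 0) + 7))*(1 + (8 - 11)) - 90 = (15 + 17 + (2 + 7))*(1 - 3) - 90 = (15 + 17 + 9)*(-2) - 90 = 41*(-2) - 90 = -82 - 90 = -172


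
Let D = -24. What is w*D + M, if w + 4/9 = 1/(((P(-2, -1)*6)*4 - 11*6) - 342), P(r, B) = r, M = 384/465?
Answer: 102001/8835 ≈ 11.545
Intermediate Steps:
M = 128/155 (M = 384*(1/465) = 128/155 ≈ 0.82581)
w = -611/1368 (w = -4/9 + 1/((-2*6*4 - 11*6) - 342) = -4/9 + 1/((-12*4 - 66) - 342) = -4/9 + 1/((-48 - 66) - 342) = -4/9 + 1/(-114 - 342) = -4/9 + 1/(-456) = -4/9 - 1/456 = -611/1368 ≈ -0.44664)
w*D + M = -611/1368*(-24) + 128/155 = 611/57 + 128/155 = 102001/8835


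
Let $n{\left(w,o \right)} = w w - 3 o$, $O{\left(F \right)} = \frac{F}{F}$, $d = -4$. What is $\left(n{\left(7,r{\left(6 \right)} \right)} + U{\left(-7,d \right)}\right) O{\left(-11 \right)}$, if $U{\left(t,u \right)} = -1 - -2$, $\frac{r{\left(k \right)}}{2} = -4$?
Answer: $74$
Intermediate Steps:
$r{\left(k \right)} = -8$ ($r{\left(k \right)} = 2 \left(-4\right) = -8$)
$O{\left(F \right)} = 1$
$n{\left(w,o \right)} = w^{2} - 3 o$
$U{\left(t,u \right)} = 1$ ($U{\left(t,u \right)} = -1 + 2 = 1$)
$\left(n{\left(7,r{\left(6 \right)} \right)} + U{\left(-7,d \right)}\right) O{\left(-11 \right)} = \left(\left(7^{2} - -24\right) + 1\right) 1 = \left(\left(49 + 24\right) + 1\right) 1 = \left(73 + 1\right) 1 = 74 \cdot 1 = 74$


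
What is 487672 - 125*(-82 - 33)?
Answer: 502047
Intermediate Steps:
487672 - 125*(-82 - 33) = 487672 - 125*(-115) = 487672 + 14375 = 502047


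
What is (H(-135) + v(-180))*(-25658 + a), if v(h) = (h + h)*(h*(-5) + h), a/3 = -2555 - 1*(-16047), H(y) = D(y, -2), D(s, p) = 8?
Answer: -3840707056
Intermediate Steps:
H(y) = 8
a = 40476 (a = 3*(-2555 - 1*(-16047)) = 3*(-2555 + 16047) = 3*13492 = 40476)
v(h) = -8*h**2 (v(h) = (2*h)*(-5*h + h) = (2*h)*(-4*h) = -8*h**2)
(H(-135) + v(-180))*(-25658 + a) = (8 - 8*(-180)**2)*(-25658 + 40476) = (8 - 8*32400)*14818 = (8 - 259200)*14818 = -259192*14818 = -3840707056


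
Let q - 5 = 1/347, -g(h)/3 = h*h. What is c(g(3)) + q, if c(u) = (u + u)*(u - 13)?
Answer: 751256/347 ≈ 2165.0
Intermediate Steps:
g(h) = -3*h² (g(h) = -3*h*h = -3*h²)
c(u) = 2*u*(-13 + u) (c(u) = (2*u)*(-13 + u) = 2*u*(-13 + u))
q = 1736/347 (q = 5 + 1/347 = 1736/347 ≈ 5.0029)
c(g(3)) + q = 2*(-3*3²)*(-13 - 3*3²) + 1736/347 = 2*(-3*9)*(-13 - 3*9) + 1736/347 = 2*(-27)*(-13 - 27) + 1736/347 = 2*(-27)*(-40) + 1736/347 = 2160 + 1736/347 = 751256/347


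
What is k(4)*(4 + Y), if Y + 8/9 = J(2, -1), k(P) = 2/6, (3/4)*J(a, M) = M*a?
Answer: 4/27 ≈ 0.14815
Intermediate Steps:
J(a, M) = 4*M*a/3 (J(a, M) = 4*(M*a)/3 = 4*M*a/3)
k(P) = 1/3 (k(P) = 2*(1/6) = 1/3)
Y = -32/9 (Y = -8/9 + (4/3)*(-1)*2 = -8/9 - 8/3 = -32/9 ≈ -3.5556)
k(4)*(4 + Y) = (4 - 32/9)/3 = (1/3)*(4/9) = 4/27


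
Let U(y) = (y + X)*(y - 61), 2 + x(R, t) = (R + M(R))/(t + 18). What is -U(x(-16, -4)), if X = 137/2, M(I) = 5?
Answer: 205390/49 ≈ 4191.6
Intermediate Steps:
X = 137/2 (X = 137*(½) = 137/2 ≈ 68.500)
x(R, t) = -2 + (5 + R)/(18 + t) (x(R, t) = -2 + (R + 5)/(t + 18) = -2 + (5 + R)/(18 + t))
U(y) = (-61 + y)*(137/2 + y) (U(y) = (y + 137/2)*(y - 61) = (137/2 + y)*(-61 + y) = (-61 + y)*(137/2 + y))
-U(x(-16, -4)) = -(-8357/2 + ((-31 - 16 - 2*(-4))/(18 - 4))² + 15*((-31 - 16 - 2*(-4))/(18 - 4))/2) = -(-8357/2 + ((-31 - 16 + 8)/14)² + 15*((-31 - 16 + 8)/14)/2) = -(-8357/2 + ((1/14)*(-39))² + 15*((1/14)*(-39))/2) = -(-8357/2 + (-39/14)² + (15/2)*(-39/14)) = -(-8357/2 + 1521/196 - 585/28) = -1*(-205390/49) = 205390/49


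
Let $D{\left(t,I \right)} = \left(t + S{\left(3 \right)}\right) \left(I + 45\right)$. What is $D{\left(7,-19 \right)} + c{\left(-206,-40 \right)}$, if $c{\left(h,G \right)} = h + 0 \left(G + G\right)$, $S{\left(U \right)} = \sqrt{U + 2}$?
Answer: $-24 + 26 \sqrt{5} \approx 34.138$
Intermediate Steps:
$S{\left(U \right)} = \sqrt{2 + U}$
$D{\left(t,I \right)} = \left(45 + I\right) \left(t + \sqrt{5}\right)$ ($D{\left(t,I \right)} = \left(t + \sqrt{2 + 3}\right) \left(I + 45\right) = \left(t + \sqrt{5}\right) \left(45 + I\right) = \left(45 + I\right) \left(t + \sqrt{5}\right)$)
$c{\left(h,G \right)} = h$ ($c{\left(h,G \right)} = h + 0 \cdot 2 G = h + 0 = h$)
$D{\left(7,-19 \right)} + c{\left(-206,-40 \right)} = \left(45 \cdot 7 + 45 \sqrt{5} - 133 - 19 \sqrt{5}\right) - 206 = \left(315 + 45 \sqrt{5} - 133 - 19 \sqrt{5}\right) - 206 = \left(182 + 26 \sqrt{5}\right) - 206 = -24 + 26 \sqrt{5}$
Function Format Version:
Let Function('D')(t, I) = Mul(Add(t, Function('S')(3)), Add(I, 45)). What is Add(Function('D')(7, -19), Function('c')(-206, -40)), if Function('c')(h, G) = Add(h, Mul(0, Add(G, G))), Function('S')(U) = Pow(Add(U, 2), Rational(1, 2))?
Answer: Add(-24, Mul(26, Pow(5, Rational(1, 2)))) ≈ 34.138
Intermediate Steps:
Function('S')(U) = Pow(Add(2, U), Rational(1, 2))
Function('D')(t, I) = Mul(Add(45, I), Add(t, Pow(5, Rational(1, 2)))) (Function('D')(t, I) = Mul(Add(t, Pow(Add(2, 3), Rational(1, 2))), Add(I, 45)) = Mul(Add(t, Pow(5, Rational(1, 2))), Add(45, I)) = Mul(Add(45, I), Add(t, Pow(5, Rational(1, 2)))))
Function('c')(h, G) = h (Function('c')(h, G) = Add(h, Mul(0, Mul(2, G))) = Add(h, 0) = h)
Add(Function('D')(7, -19), Function('c')(-206, -40)) = Add(Add(Mul(45, 7), Mul(45, Pow(5, Rational(1, 2))), Mul(-19, 7), Mul(-19, Pow(5, Rational(1, 2)))), -206) = Add(Add(315, Mul(45, Pow(5, Rational(1, 2))), -133, Mul(-19, Pow(5, Rational(1, 2)))), -206) = Add(Add(182, Mul(26, Pow(5, Rational(1, 2)))), -206) = Add(-24, Mul(26, Pow(5, Rational(1, 2))))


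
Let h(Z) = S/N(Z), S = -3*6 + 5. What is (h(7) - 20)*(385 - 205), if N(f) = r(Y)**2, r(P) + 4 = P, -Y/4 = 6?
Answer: -706185/196 ≈ -3603.0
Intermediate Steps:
Y = -24 (Y = -4*6 = -24)
r(P) = -4 + P
S = -13 (S = -18 + 5 = -13)
N(f) = 784 (N(f) = (-4 - 24)**2 = (-28)**2 = 784)
h(Z) = -13/784
(h(7) - 20)*(385 - 205) = (-13/784 - 20)*(385 - 205) = -15693/784*180 = -706185/196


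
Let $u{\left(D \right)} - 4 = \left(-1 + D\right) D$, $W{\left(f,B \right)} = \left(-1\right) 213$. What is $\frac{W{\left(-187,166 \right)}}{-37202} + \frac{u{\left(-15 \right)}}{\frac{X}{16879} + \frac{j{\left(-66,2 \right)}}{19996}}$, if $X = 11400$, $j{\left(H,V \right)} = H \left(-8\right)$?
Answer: $\frac{191484279589403}{550744248714} \approx 347.68$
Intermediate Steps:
$j{\left(H,V \right)} = - 8 H$
$W{\left(f,B \right)} = -213$
$u{\left(D \right)} = 4 + D \left(-1 + D\right)$ ($u{\left(D \right)} = 4 + \left(-1 + D\right) D = 4 + D \left(-1 + D\right)$)
$\frac{W{\left(-187,166 \right)}}{-37202} + \frac{u{\left(-15 \right)}}{\frac{X}{16879} + \frac{j{\left(-66,2 \right)}}{19996}} = - \frac{213}{-37202} + \frac{4 + \left(-15\right)^{2} - -15}{\frac{11400}{16879} + \frac{\left(-8\right) \left(-66\right)}{19996}} = \left(-213\right) \left(- \frac{1}{37202}\right) + \frac{4 + 225 + 15}{11400 \cdot \frac{1}{16879} + 528 \cdot \frac{1}{19996}} = \frac{213}{37202} + \frac{244}{\frac{11400}{16879} + \frac{132}{4999}} = \frac{213}{37202} + \frac{244}{\frac{59216628}{84378121}} = \frac{213}{37202} + 244 \cdot \frac{84378121}{59216628} = \frac{213}{37202} + \frac{5147065381}{14804157} = \frac{191484279589403}{550744248714}$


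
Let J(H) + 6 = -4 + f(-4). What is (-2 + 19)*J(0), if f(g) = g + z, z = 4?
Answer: -170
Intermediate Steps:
f(g) = 4 + g (f(g) = g + 4 = 4 + g)
J(H) = -10 (J(H) = -6 + (-4 + (4 - 4)) = -6 + (-4 + 0) = -6 - 4 = -10)
(-2 + 19)*J(0) = (-2 + 19)*(-10) = 17*(-10) = -170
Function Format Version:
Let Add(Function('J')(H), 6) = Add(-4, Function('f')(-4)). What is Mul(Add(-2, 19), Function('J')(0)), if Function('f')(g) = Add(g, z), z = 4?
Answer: -170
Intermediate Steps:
Function('f')(g) = Add(4, g) (Function('f')(g) = Add(g, 4) = Add(4, g))
Function('J')(H) = -10 (Function('J')(H) = Add(-6, Add(-4, Add(4, -4))) = Add(-6, Add(-4, 0)) = Add(-6, -4) = -10)
Mul(Add(-2, 19), Function('J')(0)) = Mul(Add(-2, 19), -10) = Mul(17, -10) = -170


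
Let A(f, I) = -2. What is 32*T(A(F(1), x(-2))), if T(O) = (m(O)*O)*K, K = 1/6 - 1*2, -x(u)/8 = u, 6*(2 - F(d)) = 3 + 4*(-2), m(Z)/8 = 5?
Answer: 14080/3 ≈ 4693.3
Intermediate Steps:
m(Z) = 40 (m(Z) = 8*5 = 40)
F(d) = 17/6 (F(d) = 2 - (3 + 4*(-2))/6 = 2 - (3 - 8)/6 = 2 - 1/6*(-5) = 2 + 5/6 = 17/6)
x(u) = -8*u
K = -11/6 (K = 1/6 - 2 = -11/6 ≈ -1.8333)
T(O) = -220*O/3 (T(O) = (40*O)*(-11/6) = -220*O/3)
32*T(A(F(1), x(-2))) = 32*(-220/3*(-2)) = 32*(440/3) = 14080/3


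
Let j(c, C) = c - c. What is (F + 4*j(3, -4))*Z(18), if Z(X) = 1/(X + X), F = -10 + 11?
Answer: 1/36 ≈ 0.027778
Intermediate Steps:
j(c, C) = 0
F = 1
Z(X) = 1/(2*X)
(F + 4*j(3, -4))*Z(18) = (1 + 4*0)*((½)/18) = (1 + 0)*((½)*(1/18)) = 1*(1/36) = 1/36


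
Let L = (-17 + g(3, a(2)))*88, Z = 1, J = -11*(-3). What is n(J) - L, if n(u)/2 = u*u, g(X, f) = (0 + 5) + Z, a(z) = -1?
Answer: 3146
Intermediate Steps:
J = 33
g(X, f) = 6 (g(X, f) = (0 + 5) + 1 = 5 + 1 = 6)
L = -968 (L = (-17 + 6)*88 = -11*88 = -968)
n(u) = 2*u² (n(u) = 2*(u*u) = 2*u²)
n(J) - L = 2*33² - 1*(-968) = 2*1089 + 968 = 2178 + 968 = 3146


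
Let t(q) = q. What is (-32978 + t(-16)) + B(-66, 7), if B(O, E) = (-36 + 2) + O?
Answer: -33094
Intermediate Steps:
B(O, E) = -34 + O
(-32978 + t(-16)) + B(-66, 7) = (-32978 - 16) + (-34 - 66) = -32994 - 100 = -33094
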